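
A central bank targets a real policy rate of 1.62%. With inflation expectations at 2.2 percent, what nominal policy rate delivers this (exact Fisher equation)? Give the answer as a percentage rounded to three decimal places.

3.856%

(1 + i) = (1 + r)(1 + π) = 1.01620 × 1.02200 = 1.0385564
i = 1.0385564 − 1, so the required nominal rate is 3.856%.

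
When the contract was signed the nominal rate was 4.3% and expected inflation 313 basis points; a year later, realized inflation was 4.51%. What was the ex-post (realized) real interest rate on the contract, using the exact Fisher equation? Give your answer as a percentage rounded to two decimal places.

Ex-post: (1 + 0.0430)/(1 + 0.0451) − 1 = -0.2009%
So the realized real rate is -0.20%.

-0.20%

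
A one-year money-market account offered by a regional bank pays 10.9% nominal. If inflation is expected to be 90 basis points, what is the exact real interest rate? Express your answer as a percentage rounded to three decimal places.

9.911%

By the Fisher equation, 1 + r = (1 + i)/(1 + π).
1 + r = 1.10900 / 1.00900 = 1.099108
r = 1.099108 − 1 = 9.9108%, i.e. 9.911%.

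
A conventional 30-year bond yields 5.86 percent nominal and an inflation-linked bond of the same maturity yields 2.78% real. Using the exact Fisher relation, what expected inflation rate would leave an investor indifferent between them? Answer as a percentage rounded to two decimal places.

3.00%

(1 + π) = (1 + i)/(1 + r) = 1.05860 / 1.02780 = 1.029967
Break-even inflation = 1.029967 − 1 → 3.00%.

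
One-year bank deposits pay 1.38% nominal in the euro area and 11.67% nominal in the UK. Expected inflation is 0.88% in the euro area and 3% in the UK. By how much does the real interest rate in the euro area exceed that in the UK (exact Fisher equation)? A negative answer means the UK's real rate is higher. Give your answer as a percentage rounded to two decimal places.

-7.92%

The euro area: (1 + 0.0138)/(1 + 0.0088) − 1 = 0.4956%
The UK: (1 + 0.1167)/(1 + 0.0300) − 1 = 8.4175%
Differential = 0.4956% − 8.4175% = -7.9218% → -7.92%.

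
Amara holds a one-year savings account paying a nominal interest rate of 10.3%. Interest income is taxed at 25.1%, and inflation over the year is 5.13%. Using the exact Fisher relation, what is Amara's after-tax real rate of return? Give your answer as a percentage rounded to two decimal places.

After-tax nominal return = 10.3% × (1 − 0.251) = 7.7147%.
1 + r = 1.077147 / 1.05130 = 1.024586
After-tax real rate = 1.024586 − 1 → 2.46%.

2.46%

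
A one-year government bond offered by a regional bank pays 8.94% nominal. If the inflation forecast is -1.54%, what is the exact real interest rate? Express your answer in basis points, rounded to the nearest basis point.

By the Fisher relation, 1 + r = (1 + i)/(1 + π).
1 + r = 1.08940 / 0.98460 = 1.106439
r = 1.106439 − 1 = 10.6439%, i.e. 1064 basis points.

1064 basis points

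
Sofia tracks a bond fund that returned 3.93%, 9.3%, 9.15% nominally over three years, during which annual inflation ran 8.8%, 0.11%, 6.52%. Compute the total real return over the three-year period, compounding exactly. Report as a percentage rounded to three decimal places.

6.868%

Compound the nominal returns: 1.0393 × 1.0930 × 1.0915 = 1.239895.
Compound inflation: 1.0880 × 1.0011 × 1.0652 = 1.160212.
Deflate: 1.239895 / 1.160212 = 1.068679.
Total real return = 1.068679 − 1 → 6.868%.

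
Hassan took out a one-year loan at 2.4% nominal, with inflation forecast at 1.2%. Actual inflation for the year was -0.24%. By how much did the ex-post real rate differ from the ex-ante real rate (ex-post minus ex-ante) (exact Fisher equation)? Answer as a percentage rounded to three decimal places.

1.461%

Ex-ante: (1 + 0.0240)/(1 + 0.0120) − 1 = 1.1858%
Ex-post: (1 + 0.0240)/(1 − 0.0024) − 1 = 2.6464%
Difference (ex-post − ex-ante) = 1.4606% → 1.461%.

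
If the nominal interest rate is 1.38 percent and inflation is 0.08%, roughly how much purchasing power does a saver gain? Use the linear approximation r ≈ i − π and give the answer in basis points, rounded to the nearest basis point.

r ≈ i − π = 1.38% − 0.08% = 130 basis points.

130 basis points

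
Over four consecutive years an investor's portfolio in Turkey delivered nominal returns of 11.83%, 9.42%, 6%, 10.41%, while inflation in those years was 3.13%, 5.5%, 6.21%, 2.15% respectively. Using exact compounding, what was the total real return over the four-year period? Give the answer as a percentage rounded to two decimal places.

21.32%

Compound the nominal returns: 1.1183 × 1.0942 × 1.0600 × 1.1041 = 1.432087.
Compound inflation: 1.0313 × 1.0550 × 1.0621 × 1.0215 = 1.180433.
Deflate: 1.432087 / 1.180433 = 1.213188.
Total real return = 1.213188 − 1 → 21.32%.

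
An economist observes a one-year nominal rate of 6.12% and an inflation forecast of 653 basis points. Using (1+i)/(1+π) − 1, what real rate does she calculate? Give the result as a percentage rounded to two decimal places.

By the Fisher equation, 1 + r = (1 + i)/(1 + π).
1 + r = 1.06120 / 1.06530 = 0.996151
r = 0.996151 − 1 = -0.3849%, i.e. -0.38%.

-0.38%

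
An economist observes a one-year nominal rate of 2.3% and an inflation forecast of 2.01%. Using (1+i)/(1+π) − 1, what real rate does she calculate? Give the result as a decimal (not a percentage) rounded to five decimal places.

0.00284

1 + r = 1.02300 / 1.02010 = 1.002843
r = 1.002843 − 1 = 0.2843%, i.e. 0.00284.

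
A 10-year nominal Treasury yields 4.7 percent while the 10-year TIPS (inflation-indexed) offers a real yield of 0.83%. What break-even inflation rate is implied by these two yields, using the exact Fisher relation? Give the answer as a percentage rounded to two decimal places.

(1 + π) = (1 + i)/(1 + r) = 1.04700 / 1.00830 = 1.038381
Break-even inflation = 1.038381 − 1 → 3.84%.

3.84%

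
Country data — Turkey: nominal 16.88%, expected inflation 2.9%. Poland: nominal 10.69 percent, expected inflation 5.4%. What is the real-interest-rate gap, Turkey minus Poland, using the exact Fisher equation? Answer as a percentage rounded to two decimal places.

Turkey: (1 + 0.1688)/(1 + 0.0290) − 1 = 13.5860%
Poland: (1 + 0.1069)/(1 + 0.0540) − 1 = 5.0190%
Differential = 13.5860% − 5.0190% = 8.5670% → 8.57%.

8.57%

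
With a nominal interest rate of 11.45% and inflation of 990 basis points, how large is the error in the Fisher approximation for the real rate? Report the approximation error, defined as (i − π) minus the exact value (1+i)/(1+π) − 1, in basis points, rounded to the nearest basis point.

14 basis points

Approximate: r ≈ 11.450% − 9.900% = 1.5500%
Exact: (1 + 0.1145)/(1 + 0.0990) − 1 = 1.4104%
Error = 1.5500% − 1.4104% = 0.1396% → 14 basis points.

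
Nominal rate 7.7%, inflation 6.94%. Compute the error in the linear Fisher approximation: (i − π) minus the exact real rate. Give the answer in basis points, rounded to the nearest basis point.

Approximate: r ≈ 7.700% − 6.940% = 0.7600%
Exact: (1 + 0.0770)/(1 + 0.0694) − 1 = 0.7107%
Error = 0.7600% − 0.7107% = 0.0493% → 5 basis points.

5 basis points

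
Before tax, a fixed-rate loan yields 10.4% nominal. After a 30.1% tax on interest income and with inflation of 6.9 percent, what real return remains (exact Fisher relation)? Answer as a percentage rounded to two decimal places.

0.35%

After-tax nominal return = 10.4% × (1 − 0.301) = 7.2696%.
1 + r = 1.072696 / 1.06900 = 1.003457
After-tax real rate = 1.003457 − 1 → 0.35%.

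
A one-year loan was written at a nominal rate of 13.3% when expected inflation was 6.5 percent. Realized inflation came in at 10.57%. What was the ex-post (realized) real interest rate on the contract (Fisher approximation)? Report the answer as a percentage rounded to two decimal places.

2.73%

Ex-post: 13.3% − 10.57% = 2.730%
So the realized real rate is 2.73%.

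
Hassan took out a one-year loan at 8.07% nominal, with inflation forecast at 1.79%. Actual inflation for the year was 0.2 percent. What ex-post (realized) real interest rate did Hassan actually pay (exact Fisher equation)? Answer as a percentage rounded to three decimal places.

7.854%

Ex-post: (1 + 0.0807)/(1 + 0.0020) − 1 = 7.8543%
So the realized real rate is 7.854%.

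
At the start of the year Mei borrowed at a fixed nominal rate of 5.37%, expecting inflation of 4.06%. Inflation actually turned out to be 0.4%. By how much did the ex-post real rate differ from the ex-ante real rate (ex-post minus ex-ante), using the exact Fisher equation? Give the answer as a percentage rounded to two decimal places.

Ex-ante: (1 + 0.0537)/(1 + 0.0406) − 1 = 1.2589%
Ex-post: (1 + 0.0537)/(1 + 0.0040) − 1 = 4.9502%
Difference (ex-post − ex-ante) = 3.6913% → 3.69%.

3.69%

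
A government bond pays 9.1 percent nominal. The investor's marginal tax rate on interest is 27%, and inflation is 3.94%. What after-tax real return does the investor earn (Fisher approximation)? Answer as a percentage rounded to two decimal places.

After-tax nominal return = 9.1% × (1 − 0.27) = 6.6430%.
r ≈ 6.6430% − 3.94% → 2.70%.

2.70%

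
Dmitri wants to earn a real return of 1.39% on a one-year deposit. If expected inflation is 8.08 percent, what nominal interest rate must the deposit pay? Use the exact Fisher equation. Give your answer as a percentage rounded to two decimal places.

9.58%

(1 + i) = (1 + r)(1 + π) = 1.01390 × 1.08080 = 1.09582312
i = 1.09582312 − 1, so the required nominal rate is 9.58%.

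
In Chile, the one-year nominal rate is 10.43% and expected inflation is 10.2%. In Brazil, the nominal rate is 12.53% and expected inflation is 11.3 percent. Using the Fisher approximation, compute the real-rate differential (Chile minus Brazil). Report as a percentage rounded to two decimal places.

Chile: 10.43% − 10.2% = 0.230%
Brazil: 12.53% − 11.3% = 1.230%
Differential = -1.000% → -1.00%.

-1.00%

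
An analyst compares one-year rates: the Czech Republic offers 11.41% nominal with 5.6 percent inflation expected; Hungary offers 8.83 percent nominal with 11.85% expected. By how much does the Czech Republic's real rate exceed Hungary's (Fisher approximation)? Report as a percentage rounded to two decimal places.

The Czech Republic: 11.41% − 5.6% = 5.810%
Hungary: 8.83% − 11.85% = -3.020%
Differential = 8.830% → 8.83%.

8.83%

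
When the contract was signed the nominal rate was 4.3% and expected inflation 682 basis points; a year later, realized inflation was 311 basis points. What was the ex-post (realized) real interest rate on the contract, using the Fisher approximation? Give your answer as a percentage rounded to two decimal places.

Ex-post: 4.3% − 3.11% = 1.190%
So the realized real rate is 1.19%.

1.19%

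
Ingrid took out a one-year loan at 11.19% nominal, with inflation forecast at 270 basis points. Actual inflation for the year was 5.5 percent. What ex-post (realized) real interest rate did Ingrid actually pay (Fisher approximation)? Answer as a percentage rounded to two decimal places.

Ex-post: 11.19% − 5.5% = 5.690%
So the realized real rate is 5.69%.

5.69%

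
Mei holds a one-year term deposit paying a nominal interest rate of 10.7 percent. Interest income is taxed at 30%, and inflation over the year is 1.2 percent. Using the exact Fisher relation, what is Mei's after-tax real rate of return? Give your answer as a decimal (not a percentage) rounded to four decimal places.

0.0622

After-tax nominal return = 10.7% × (1 − 0.3) = 7.4900%.
1 + r = 1.07490 / 1.01200 = 1.062154
After-tax real rate = 1.062154 − 1 → 0.0622.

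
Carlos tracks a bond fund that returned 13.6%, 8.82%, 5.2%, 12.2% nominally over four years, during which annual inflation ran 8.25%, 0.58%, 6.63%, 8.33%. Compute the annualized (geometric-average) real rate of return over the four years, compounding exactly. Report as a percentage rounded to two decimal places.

Nominal growth factor = 1.1360 × 1.0882 × 1.0520 × 1.1220 = 1.45913559
Price-level growth factor = 1.0825 × 1.0058 × 1.0663 × 1.0833 = 1.25767286
Real growth factor = 1.45913559 / 1.25767286 = 1.16018691
Annualized real rate = 1.16018691^(1/4) − 1 = 3.7844% → 3.78%.

3.78%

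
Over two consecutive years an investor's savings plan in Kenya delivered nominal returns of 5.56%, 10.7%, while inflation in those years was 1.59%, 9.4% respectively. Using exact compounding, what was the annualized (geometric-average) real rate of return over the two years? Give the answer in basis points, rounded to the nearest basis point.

Nominal growth factor = 1.0556 × 1.1070 = 1.16854920
Price-level growth factor = 1.0159 × 1.0940 = 1.11139460
Real growth factor = 1.16854920 / 1.11139460 = 1.05142602
Annualized real rate = 1.05142602^(1/2) − 1 = 2.5391% → 254 basis points.

254 basis points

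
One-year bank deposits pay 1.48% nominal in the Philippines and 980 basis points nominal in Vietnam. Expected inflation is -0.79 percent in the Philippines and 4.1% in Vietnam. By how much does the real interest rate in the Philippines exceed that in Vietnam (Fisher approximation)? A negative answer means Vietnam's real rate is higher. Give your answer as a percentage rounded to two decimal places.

-3.43%

The Philippines: 1.48% − (-0.79%) = 2.270%
Vietnam: 9.8% − 4.1% = 5.700%
Differential = -3.430% → -3.43%.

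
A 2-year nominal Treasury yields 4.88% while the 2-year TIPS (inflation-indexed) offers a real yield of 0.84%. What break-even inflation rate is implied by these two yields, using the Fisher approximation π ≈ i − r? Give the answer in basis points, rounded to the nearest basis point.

404 basis points

π ≈ i − r = 4.88% − 0.84% → 404 basis points.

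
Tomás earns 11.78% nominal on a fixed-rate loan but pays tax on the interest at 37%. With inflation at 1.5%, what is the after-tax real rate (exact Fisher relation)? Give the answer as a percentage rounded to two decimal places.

After-tax nominal return = 11.78% × (1 − 0.37) = 7.4214%.
1 + r = 1.074214 / 1.01500 = 1.058339
After-tax real rate = 1.058339 − 1 → 5.83%.

5.83%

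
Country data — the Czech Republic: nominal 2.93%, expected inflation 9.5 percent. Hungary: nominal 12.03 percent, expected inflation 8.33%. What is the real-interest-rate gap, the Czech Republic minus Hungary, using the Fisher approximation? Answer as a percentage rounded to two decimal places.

The Czech Republic: 2.93% − 9.5% = -6.570%
Hungary: 12.03% − 8.33% = 3.700%
Differential = -10.270% → -10.27%.

-10.27%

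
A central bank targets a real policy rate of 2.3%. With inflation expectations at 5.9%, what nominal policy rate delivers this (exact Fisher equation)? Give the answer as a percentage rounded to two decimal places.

8.34%

(1 + i) = (1 + r)(1 + π) = 1.02300 × 1.05900 = 1.083357
i = 1.083357 − 1, so the required nominal rate is 8.34%.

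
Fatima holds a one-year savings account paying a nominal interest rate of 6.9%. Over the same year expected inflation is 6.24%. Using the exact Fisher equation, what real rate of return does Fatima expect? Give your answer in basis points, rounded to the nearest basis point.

1 + r = 1.06900 / 1.06240 = 1.006212
r = 1.006212 − 1 = 0.6212%, i.e. 62 basis points.

62 basis points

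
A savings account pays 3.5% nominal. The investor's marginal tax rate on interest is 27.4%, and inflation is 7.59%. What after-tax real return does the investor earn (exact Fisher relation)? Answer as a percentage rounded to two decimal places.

-4.69%

After-tax nominal return = 3.5% × (1 − 0.274) = 2.5410%.
1 + r = 1.02541 / 1.07590 = 0.953072
After-tax real rate = 0.953072 − 1 → -4.69%.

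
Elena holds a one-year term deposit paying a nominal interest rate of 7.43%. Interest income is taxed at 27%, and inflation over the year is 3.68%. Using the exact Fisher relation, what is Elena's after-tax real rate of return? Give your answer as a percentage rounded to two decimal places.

After-tax nominal return = 7.43% × (1 − 0.27) = 5.4239%.
1 + r = 1.054239 / 1.03680 = 1.016820
After-tax real rate = 1.016820 − 1 → 1.68%.

1.68%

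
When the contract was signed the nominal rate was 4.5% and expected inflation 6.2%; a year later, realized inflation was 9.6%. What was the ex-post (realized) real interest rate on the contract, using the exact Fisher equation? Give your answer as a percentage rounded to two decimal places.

Ex-post: (1 + 0.0450)/(1 + 0.0960) − 1 = -4.6533%
So the realized real rate is -4.65%.

-4.65%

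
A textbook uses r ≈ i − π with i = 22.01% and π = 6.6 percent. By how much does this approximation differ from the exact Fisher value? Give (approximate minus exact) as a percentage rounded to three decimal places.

0.954%

Approximate: r ≈ 22.010% − 6.600% = 15.4100%
Exact: (1 + 0.2201)/(1 + 0.0660) − 1 = 14.4559%
Error = 15.4100% − 14.4559% = 0.9541% → 0.954%.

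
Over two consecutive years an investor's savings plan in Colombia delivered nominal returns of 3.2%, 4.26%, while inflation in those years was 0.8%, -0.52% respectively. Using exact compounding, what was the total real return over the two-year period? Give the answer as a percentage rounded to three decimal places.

7.300%

Compound the nominal returns: 1.0320 × 1.0426 = 1.075963.
Compound inflation: 1.0080 × 0.9948 = 1.002758.
Deflate: 1.075963 / 1.002758 = 1.073003.
Total real return = 1.073003 − 1 → 7.300%.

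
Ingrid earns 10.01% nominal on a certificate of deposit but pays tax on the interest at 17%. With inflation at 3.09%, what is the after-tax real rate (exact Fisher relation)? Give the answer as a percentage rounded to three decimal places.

5.062%

After-tax nominal return = 10.01% × (1 − 0.17) = 8.3083%.
1 + r = 1.083083 / 1.03090 = 1.050619
After-tax real rate = 1.050619 − 1 → 5.062%.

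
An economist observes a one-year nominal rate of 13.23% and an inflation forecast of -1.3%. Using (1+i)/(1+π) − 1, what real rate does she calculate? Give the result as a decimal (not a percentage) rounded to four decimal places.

1 + r = 1.13230 / 0.98700 = 1.147214
r = 1.147214 − 1 = 14.7214%, i.e. 0.1472.

0.1472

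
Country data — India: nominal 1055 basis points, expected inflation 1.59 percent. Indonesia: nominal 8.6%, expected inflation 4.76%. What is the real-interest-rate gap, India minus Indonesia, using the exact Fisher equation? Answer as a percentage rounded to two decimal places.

India: (1 + 0.1055)/(1 + 0.0159) − 1 = 8.8198%
Indonesia: (1 + 0.0860)/(1 + 0.0476) − 1 = 3.6655%
Differential = 8.8198% − 3.6655% = 5.1542% → 5.15%.

5.15%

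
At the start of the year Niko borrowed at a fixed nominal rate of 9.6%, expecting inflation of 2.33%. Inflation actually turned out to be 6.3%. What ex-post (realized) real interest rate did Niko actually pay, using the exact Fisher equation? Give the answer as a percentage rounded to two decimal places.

3.10%

Ex-post: (1 + 0.0960)/(1 + 0.0630) − 1 = 3.1044%
So the realized real rate is 3.10%.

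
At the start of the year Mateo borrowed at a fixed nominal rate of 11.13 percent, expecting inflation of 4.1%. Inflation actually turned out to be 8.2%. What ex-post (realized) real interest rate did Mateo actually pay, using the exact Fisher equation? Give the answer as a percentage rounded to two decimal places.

2.71%

Ex-post: (1 + 0.1113)/(1 + 0.0820) − 1 = 2.7079%
So the realized real rate is 2.71%.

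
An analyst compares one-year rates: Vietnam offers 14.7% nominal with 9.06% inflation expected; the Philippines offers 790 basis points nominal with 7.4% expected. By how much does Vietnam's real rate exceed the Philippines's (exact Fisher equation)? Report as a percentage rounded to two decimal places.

4.71%

Vietnam: (1 + 0.1470)/(1 + 0.0906) − 1 = 5.1715%
The Philippines: (1 + 0.0790)/(1 + 0.0740) − 1 = 0.4655%
Differential = 5.1715% − 0.4655% = 4.7059% → 4.71%.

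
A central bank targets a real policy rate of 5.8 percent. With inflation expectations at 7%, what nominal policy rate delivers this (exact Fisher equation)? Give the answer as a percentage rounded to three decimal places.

(1 + i) = (1 + r)(1 + π) = 1.05800 × 1.07000 = 1.13206
i = 1.13206 − 1, so the required nominal rate is 13.206%.

13.206%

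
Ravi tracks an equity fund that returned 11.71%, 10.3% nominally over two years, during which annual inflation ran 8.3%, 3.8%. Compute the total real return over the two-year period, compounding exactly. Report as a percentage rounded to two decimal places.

9.61%

Nominal growth factor = 1.1171 × 1.1030 = 1.232161
Price-level growth factor = 1.0830 × 1.0380 = 1.124154
Real growth factor = 1.232161 / 1.124154 = 1.096079
Total real return = 1.096079 − 1 → 9.61%.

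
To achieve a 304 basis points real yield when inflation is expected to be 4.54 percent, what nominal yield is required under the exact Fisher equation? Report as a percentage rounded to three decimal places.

7.718%

(1 + i) = (1 + r)(1 + π) = 1.03040 × 1.04540 = 1.07718016
i = 1.07718016 − 1, so the required nominal rate is 7.718%.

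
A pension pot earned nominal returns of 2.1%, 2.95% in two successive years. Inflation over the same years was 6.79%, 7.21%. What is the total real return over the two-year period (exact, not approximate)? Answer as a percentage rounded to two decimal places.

Nominal growth factor = 1.0210 × 1.0295 = 1.051120
Price-level growth factor = 1.0679 × 1.0721 = 1.144896
Real growth factor = 1.051120 / 1.144896 = 0.918092
Total real return = 0.918092 − 1 → -8.19%.

-8.19%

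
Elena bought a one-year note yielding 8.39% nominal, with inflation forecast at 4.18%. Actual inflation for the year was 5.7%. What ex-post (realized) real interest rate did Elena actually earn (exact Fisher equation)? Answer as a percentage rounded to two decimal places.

Ex-post: (1 + 0.0839)/(1 + 0.0570) − 1 = 2.5449%
So the realized real rate is 2.54%.

2.54%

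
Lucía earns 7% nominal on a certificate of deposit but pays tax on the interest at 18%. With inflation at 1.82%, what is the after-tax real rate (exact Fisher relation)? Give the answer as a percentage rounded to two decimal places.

After-tax nominal return = 7% × (1 − 0.18) = 5.7400%.
1 + r = 1.05740 / 1.01820 = 1.038499
After-tax real rate = 1.038499 − 1 → 3.85%.

3.85%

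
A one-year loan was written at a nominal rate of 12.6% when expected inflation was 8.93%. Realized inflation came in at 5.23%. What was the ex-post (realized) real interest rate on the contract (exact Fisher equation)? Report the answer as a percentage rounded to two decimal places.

Ex-post: (1 + 0.1260)/(1 + 0.0523) − 1 = 7.0037%
So the realized real rate is 7.00%.

7.00%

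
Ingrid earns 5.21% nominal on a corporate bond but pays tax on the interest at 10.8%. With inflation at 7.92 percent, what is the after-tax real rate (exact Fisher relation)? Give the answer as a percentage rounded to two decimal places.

After-tax nominal return = 5.21% × (1 − 0.108) = 4.64732%.
1 + r = 1.0464732 / 1.07920 = 0.969675
After-tax real rate = 0.969675 − 1 → -3.03%.

-3.03%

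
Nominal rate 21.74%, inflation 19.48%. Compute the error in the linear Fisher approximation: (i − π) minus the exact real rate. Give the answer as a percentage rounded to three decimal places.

Approximate: r ≈ 21.740% − 19.480% = 2.2600%
Exact: (1 + 0.2174)/(1 + 0.1948) − 1 = 1.89153%
Error = 2.2600% − 1.89153% = 0.36847% → 0.368%.

0.368%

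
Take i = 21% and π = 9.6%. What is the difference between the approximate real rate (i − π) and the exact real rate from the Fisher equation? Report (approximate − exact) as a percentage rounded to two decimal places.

1.00%

Approximate: r ≈ 21.000% − 9.600% = 11.4000%
Exact: (1 + 0.2100)/(1 + 0.0960) − 1 = 10.4015%
Error = 11.4000% − 10.4015% = 0.9985% → 1.00%.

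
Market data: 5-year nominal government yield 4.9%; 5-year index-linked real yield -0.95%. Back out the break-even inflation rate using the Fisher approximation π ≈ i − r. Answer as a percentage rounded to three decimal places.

5.850%

π ≈ i − r = 4.9% − (-0.95%) → 5.850%.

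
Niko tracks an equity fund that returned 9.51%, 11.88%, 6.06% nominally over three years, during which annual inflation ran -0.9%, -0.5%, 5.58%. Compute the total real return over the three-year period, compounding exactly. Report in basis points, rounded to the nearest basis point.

Compound the nominal returns: 1.0951 × 1.1188 × 1.0606 = 1.299445.
Compound inflation: 0.9910 × 0.9950 × 1.0558 = 1.041066.
Deflate: 1.299445 / 1.041066 = 1.248186.
Total real return = 1.248186 − 1 → 2482 basis points.

2482 basis points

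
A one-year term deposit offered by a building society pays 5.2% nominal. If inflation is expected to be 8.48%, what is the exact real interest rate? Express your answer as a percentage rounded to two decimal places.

-3.02%

1 + r = 1.05200 / 1.08480 = 0.969764
r = 0.969764 − 1 = -3.0236%, i.e. -3.02%.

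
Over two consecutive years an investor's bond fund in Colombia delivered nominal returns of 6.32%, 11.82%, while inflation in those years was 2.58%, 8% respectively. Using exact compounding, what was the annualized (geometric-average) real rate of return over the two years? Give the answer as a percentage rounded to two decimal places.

Nominal growth factor = 1.0632 × 1.1182 = 1.18887024
Price-level growth factor = 1.0258 × 1.0800 = 1.10786400
Real growth factor = 1.18887024 / 1.10786400 = 1.07311930
Annualized real rate = 1.07311930^(1/2) − 1 = 3.5915% → 3.59%.

3.59%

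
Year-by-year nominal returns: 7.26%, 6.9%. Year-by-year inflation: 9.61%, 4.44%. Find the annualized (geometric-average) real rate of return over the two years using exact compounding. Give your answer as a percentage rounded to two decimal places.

Compound the nominal returns: 1.0726 × 1.0690 = 1.14660940.
Compound inflation: 1.0961 × 1.0444 = 1.14476684.
Deflate: 1.14660940 / 1.14476684 = 1.00160955.
Annualized real rate = 1.00160955^(1/2) − 1 = 0.0804% → 0.08%.

0.08%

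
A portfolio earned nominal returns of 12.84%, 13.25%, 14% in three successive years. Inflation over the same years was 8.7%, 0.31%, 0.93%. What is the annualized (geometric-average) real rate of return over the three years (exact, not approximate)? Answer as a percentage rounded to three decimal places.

9.800%

Nominal growth factor = 1.1284 × 1.1325 × 1.1400 = 1.45682082
Price-level growth factor = 1.0870 × 1.0031 × 1.0093 = 1.10051014
Real growth factor = 1.45682082 / 1.10051014 = 1.32376865
Annualized real rate = 1.32376865^(1/3) − 1 = 9.8004% → 9.800%.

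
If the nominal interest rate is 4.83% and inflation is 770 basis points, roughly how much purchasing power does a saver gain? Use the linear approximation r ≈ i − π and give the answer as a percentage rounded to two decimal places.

r ≈ i − π = 4.83% − 7.7% = -2.87%.

-2.87%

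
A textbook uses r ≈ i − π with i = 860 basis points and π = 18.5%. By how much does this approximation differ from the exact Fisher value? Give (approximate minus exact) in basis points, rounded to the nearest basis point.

-155 basis points

Approximate: r ≈ 8.600% − 18.500% = -9.9000%
Exact: (1 + 0.0860)/(1 + 0.1850) − 1 = -8.3544%
Error = -9.9000% − (-8.3544%) = -1.5456% → -155 basis points.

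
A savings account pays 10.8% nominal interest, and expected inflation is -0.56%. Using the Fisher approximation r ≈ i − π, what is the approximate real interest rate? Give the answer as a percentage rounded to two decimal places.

r ≈ i − π = 10.8% − (-0.56%) = 11.36%.

11.36%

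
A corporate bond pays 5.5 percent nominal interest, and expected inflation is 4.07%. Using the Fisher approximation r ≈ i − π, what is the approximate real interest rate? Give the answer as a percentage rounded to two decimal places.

1.43%

r ≈ i − π = 5.5% − 4.07% = 1.43%.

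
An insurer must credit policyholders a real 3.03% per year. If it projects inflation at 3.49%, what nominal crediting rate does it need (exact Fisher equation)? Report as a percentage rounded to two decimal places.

6.63%

(1 + i) = (1 + r)(1 + π) = 1.03030 × 1.03490 = 1.06625747
i = 1.06625747 − 1, so the required nominal rate is 6.63%.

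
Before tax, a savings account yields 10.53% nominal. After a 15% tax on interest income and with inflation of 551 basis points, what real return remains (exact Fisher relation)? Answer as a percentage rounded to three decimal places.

3.261%

After-tax nominal return = 10.53% × (1 − 0.15) = 8.9505%.
1 + r = 1.089505 / 1.05510 = 1.032608
After-tax real rate = 1.032608 − 1 → 3.261%.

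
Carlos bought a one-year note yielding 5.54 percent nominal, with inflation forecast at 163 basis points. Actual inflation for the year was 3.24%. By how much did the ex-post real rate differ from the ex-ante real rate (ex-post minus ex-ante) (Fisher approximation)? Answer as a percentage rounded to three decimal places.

-1.610%

Ex-ante: 5.54% − 1.63% = 3.910%
Ex-post: 5.54% − 3.24% = 2.300%
Difference (ex-post − ex-ante) = -1.6100% → -1.610%.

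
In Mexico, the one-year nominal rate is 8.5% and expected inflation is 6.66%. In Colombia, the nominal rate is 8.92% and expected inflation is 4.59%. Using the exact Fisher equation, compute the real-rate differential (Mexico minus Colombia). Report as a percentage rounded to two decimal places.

Mexico: (1 + 0.0850)/(1 + 0.0666) − 1 = 1.7251%
Colombia: (1 + 0.0892)/(1 + 0.0459) − 1 = 4.1400%
Differential = 1.7251% − 4.1400% = -2.4149% → -2.41%.

-2.41%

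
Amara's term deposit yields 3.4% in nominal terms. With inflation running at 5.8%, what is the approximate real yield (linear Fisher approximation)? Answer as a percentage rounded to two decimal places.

-2.40%

r ≈ i − π = 3.4% − 5.8% = -2.40%.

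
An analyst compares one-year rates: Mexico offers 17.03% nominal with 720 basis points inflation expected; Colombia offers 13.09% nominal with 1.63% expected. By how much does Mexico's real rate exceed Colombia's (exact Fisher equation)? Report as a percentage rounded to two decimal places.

Mexico: (1 + 0.1703)/(1 + 0.0720) − 1 = 9.1698%
Colombia: (1 + 0.1309)/(1 + 0.0163) − 1 = 11.2762%
Differential = 9.1698% − 11.2762% = -2.1064% → -2.11%.

-2.11%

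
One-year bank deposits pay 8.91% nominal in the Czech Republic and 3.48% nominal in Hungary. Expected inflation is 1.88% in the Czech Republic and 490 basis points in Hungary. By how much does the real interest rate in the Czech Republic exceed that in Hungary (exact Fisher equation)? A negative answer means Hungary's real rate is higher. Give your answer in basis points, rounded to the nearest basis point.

825 basis points

The Czech Republic: (1 + 0.0891)/(1 + 0.0188) − 1 = 6.9003%
Hungary: (1 + 0.0348)/(1 + 0.0490) − 1 = -1.3537%
Differential = 6.9003% − (-1.3537%) = 8.2539% → 825 basis points.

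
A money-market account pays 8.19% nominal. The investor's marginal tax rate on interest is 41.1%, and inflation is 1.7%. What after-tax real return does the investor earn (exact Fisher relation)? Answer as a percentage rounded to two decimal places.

After-tax nominal return = 8.19% × (1 − 0.411) = 4.82391%.
1 + r = 1.0482391 / 1.01700 = 1.030717
After-tax real rate = 1.030717 − 1 → 3.07%.

3.07%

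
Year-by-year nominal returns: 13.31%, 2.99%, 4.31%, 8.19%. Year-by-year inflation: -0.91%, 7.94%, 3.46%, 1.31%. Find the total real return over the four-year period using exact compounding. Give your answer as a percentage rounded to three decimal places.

Compound the nominal returns: 1.1331 × 1.0299 × 1.0431 × 1.0819 = 1.316971.
Compound inflation: 0.9909 × 1.0794 × 1.0346 × 1.0131 = 1.121081.
Deflate: 1.316971 / 1.121081 = 1.174733.
Total real return = 1.174733 − 1 → 17.473%.

17.473%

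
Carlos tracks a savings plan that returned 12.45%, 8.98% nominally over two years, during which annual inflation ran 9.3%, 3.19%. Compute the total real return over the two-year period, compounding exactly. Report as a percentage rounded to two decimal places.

Compound the nominal returns: 1.1245 × 1.0898 = 1.225480.
Compound inflation: 1.0930 × 1.0319 = 1.127867.
Deflate: 1.225480 / 1.127867 = 1.086547.
Total real return = 1.086547 − 1 → 8.65%.

8.65%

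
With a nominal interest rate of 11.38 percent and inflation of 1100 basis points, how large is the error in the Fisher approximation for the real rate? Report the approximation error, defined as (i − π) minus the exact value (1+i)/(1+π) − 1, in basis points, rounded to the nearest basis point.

Approximate: r ≈ 11.380% − 11.000% = 0.3800%
Exact: (1 + 0.1138)/(1 + 0.1100) − 1 = 0.3423%
Error = 0.3800% − 0.3423% = 0.0377% → 4 basis points.

4 basis points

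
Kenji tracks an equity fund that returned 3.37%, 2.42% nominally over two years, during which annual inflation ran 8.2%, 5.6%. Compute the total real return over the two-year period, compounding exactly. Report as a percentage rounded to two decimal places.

-7.34%

Nominal growth factor = 1.0337 × 1.0242 = 1.058716
Price-level growth factor = 1.0820 × 1.0560 = 1.142592
Real growth factor = 1.058716 / 1.142592 = 0.926591
Total real return = 0.926591 − 1 → -7.34%.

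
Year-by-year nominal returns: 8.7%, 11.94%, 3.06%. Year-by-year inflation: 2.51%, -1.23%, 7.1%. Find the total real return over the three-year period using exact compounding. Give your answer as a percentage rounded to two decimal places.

Nominal growth factor = 1.0870 × 1.1194 × 1.0306 = 1.254022
Price-level growth factor = 1.0251 × 0.9877 × 1.0710 = 1.084378
Real growth factor = 1.254022 / 1.084378 = 1.156443
Total real return = 1.156443 − 1 → 15.64%.

15.64%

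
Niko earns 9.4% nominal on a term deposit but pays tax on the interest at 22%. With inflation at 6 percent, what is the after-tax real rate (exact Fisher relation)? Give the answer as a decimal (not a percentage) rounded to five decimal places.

After-tax nominal return = 9.4% × (1 − 0.22) = 7.3320%.
1 + r = 1.07332 / 1.06000 = 1.012566
After-tax real rate = 1.012566 − 1 → 0.01257.

0.01257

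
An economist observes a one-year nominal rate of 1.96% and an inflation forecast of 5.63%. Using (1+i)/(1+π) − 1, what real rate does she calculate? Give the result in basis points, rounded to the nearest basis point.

-347 basis points

By the Fisher relation, 1 + r = (1 + i)/(1 + π).
1 + r = 1.01960 / 1.05630 = 0.965256
r = 0.965256 − 1 = -3.4744%, i.e. -347 basis points.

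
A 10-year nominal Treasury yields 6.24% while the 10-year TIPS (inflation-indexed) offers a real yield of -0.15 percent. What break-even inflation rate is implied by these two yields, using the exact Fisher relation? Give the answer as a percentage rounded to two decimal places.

(1 + π) = (1 + i)/(1 + r) = 1.06240 / 0.99850 = 1.063996
Break-even inflation = 1.063996 − 1 → 6.40%.

6.40%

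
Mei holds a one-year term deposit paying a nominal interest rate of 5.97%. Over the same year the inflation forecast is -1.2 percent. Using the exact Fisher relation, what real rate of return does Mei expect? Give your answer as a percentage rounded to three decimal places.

1 + r = 1.05970 / 0.98800 = 1.072571
r = 1.072571 − 1 = 7.2571%, i.e. 7.257%.

7.257%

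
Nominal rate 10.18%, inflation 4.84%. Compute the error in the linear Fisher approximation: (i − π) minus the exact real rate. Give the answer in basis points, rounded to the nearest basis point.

25 basis points

Approximate: r ≈ 10.180% − 4.840% = 5.3400%
Exact: (1 + 0.1018)/(1 + 0.0484) − 1 = 5.0935%
Error = 5.3400% − 5.0935% = 0.2465% → 25 basis points.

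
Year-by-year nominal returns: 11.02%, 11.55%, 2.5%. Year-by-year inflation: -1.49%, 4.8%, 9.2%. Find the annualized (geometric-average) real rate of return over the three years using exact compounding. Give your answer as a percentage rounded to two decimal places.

Compound the nominal returns: 1.1102 × 1.1155 × 1.0250 = 1.26938880.
Compound inflation: 0.9851 × 1.0480 × 1.0920 = 1.12736420.
Deflate: 1.26938880 / 1.12736420 = 1.12597934.
Annualized real rate = 1.12597934^(1/3) − 1 = 4.0344% → 4.03%.

4.03%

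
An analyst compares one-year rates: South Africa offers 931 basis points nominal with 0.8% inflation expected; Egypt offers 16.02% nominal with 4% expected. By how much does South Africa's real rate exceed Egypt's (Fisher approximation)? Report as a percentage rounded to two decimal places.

-3.51%

South Africa: 9.31% − 0.8% = 8.510%
Egypt: 16.02% − 4% = 12.020%
Differential = -3.510% → -3.51%.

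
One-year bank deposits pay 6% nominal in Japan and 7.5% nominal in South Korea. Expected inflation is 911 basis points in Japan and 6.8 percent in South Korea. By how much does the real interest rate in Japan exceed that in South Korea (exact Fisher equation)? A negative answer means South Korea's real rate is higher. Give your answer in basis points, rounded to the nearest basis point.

-351 basis points

Japan: (1 + 0.0600)/(1 + 0.0911) − 1 = -2.8503%
South Korea: (1 + 0.0750)/(1 + 0.0680) − 1 = 0.6554%
Differential = -2.8503% − 0.6554% = -3.5058% → -351 basis points.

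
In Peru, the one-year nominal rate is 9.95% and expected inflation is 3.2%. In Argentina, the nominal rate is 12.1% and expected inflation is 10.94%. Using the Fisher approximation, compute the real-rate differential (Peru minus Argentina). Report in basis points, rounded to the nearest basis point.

Peru: 9.95% − 3.2% = 6.750%
Argentina: 12.1% − 10.94% = 1.160%
Differential = 5.590% → 559 basis points.

559 basis points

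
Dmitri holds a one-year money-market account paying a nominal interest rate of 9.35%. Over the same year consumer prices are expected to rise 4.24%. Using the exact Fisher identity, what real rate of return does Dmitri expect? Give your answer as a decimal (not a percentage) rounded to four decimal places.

By the Fisher identity, 1 + r = (1 + i)/(1 + π).
1 + r = 1.09350 / 1.04240 = 1.049021
r = 1.049021 − 1 = 4.9021%, i.e. 0.0490.

0.0490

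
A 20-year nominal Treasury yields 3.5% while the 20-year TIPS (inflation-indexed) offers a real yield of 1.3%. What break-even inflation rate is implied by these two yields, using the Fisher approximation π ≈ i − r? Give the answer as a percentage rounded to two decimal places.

2.20%

π ≈ i − r = 3.5% − 1.3% → 2.20%.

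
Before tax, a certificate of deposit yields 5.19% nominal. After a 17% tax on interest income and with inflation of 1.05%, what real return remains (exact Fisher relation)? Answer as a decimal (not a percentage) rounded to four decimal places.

After-tax nominal return = 5.19% × (1 − 0.17) = 4.3077%.
1 + r = 1.043077 / 1.01050 = 1.032238
After-tax real rate = 1.032238 − 1 → 0.0322.

0.0322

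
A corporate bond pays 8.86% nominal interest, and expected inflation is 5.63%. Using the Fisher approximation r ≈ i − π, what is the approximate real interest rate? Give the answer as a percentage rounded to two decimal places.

3.23%

r ≈ i − π = 8.86% − 5.63% = 3.23%.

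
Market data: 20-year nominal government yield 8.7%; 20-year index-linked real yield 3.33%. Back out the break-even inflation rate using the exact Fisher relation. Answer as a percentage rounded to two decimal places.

5.20%

(1 + π) = (1 + i)/(1 + r) = 1.08700 / 1.03330 = 1.051969
Break-even inflation = 1.051969 − 1 → 5.20%.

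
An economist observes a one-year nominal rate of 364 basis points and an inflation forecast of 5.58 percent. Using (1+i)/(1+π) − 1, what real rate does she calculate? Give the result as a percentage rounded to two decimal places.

By the Fisher identity, 1 + r = (1 + i)/(1 + π).
1 + r = 1.03640 / 1.05580 = 0.981625
r = 0.981625 − 1 = -1.8375%, i.e. -1.84%.

-1.84%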